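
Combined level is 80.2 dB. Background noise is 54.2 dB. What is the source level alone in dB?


Given values:
  L_total = 80.2 dB, L_bg = 54.2 dB
Formula: L_source = 10 * log10(10^(L_total/10) - 10^(L_bg/10))
Convert to linear:
  10^(80.2/10) = 104712854.8051
  10^(54.2/10) = 263026.7992
Difference: 104712854.8051 - 263026.7992 = 104449828.0059
L_source = 10 * log10(104449828.0059) = 80.19

80.19 dB


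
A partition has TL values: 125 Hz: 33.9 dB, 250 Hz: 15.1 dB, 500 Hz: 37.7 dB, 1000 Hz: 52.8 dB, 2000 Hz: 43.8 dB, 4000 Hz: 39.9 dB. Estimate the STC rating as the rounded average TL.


Given TL values at each frequency:
  125 Hz: 33.9 dB
  250 Hz: 15.1 dB
  500 Hz: 37.7 dB
  1000 Hz: 52.8 dB
  2000 Hz: 43.8 dB
  4000 Hz: 39.9 dB
Formula: STC ~ round(average of TL values)
Sum = 33.9 + 15.1 + 37.7 + 52.8 + 43.8 + 39.9 = 223.2
Average = 223.2 / 6 = 37.2
Rounded: 37

37


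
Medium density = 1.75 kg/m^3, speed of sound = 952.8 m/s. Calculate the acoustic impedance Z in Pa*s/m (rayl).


Given values:
  rho = 1.75 kg/m^3
  c = 952.8 m/s
Formula: Z = rho * c
Z = 1.75 * 952.8
Z = 1667.4

1667.4 rayl


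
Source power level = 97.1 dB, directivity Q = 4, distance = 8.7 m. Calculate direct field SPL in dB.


Given values:
  Lw = 97.1 dB, Q = 4, r = 8.7 m
Formula: SPL = Lw + 10 * log10(Q / (4 * pi * r^2))
Compute 4 * pi * r^2 = 4 * pi * 8.7^2 = 951.1486
Compute Q / denom = 4 / 951.1486 = 0.00420544
Compute 10 * log10(0.00420544) = -23.7619
SPL = 97.1 + (-23.7619) = 73.34

73.34 dB


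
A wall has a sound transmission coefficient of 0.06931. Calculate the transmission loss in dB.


Given values:
  tau = 0.06931
Formula: TL = 10 * log10(1 / tau)
Compute 1 / tau = 1 / 0.06931 = 14.4279
Compute log10(14.4279) = 1.159203
TL = 10 * 1.159203 = 11.59

11.59 dB


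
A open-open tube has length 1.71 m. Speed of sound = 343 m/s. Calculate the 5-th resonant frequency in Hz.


Given values:
  Tube type: open-open, L = 1.71 m, c = 343 m/s, n = 5
Formula: f_n = n * c / (2 * L)
Compute 2 * L = 2 * 1.71 = 3.42
f = 5 * 343 / 3.42
f = 501.46

501.46 Hz


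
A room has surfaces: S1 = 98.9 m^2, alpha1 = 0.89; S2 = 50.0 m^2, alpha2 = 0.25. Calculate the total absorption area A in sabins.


Given surfaces:
  Surface 1: 98.9 * 0.89 = 88.021
  Surface 2: 50.0 * 0.25 = 12.5
Formula: A = sum(Si * alpha_i)
A = 88.021 + 12.5
A = 100.52

100.52 sabins


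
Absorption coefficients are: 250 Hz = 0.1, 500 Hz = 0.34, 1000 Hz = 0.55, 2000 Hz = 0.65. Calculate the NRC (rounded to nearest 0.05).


Given values:
  a_250 = 0.1, a_500 = 0.34
  a_1000 = 0.55, a_2000 = 0.65
Formula: NRC = (a250 + a500 + a1000 + a2000) / 4
Sum = 0.1 + 0.34 + 0.55 + 0.65 = 1.64
NRC = 1.64 / 4 = 0.41
Rounded to nearest 0.05: 0.4

0.4


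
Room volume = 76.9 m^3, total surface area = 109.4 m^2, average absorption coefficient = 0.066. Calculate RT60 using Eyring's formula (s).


Given values:
  V = 76.9 m^3, S = 109.4 m^2, alpha = 0.066
Formula: RT60 = 0.161 * V / (-S * ln(1 - alpha))
Compute ln(1 - 0.066) = ln(0.934) = -0.068279
Denominator: -109.4 * -0.068279 = 7.4697
Numerator: 0.161 * 76.9 = 12.3809
RT60 = 12.3809 / 7.4697 = 1.657

1.657 s


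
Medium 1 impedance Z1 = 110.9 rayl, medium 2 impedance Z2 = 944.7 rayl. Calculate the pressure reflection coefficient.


Given values:
  Z1 = 110.9 rayl, Z2 = 944.7 rayl
Formula: R = (Z2 - Z1) / (Z2 + Z1)
Numerator: Z2 - Z1 = 944.7 - 110.9 = 833.8
Denominator: Z2 + Z1 = 944.7 + 110.9 = 1055.6
R = 833.8 / 1055.6 = 0.7899

0.7899


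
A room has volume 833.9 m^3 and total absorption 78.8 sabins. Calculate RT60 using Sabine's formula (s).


Given values:
  V = 833.9 m^3
  A = 78.8 sabins
Formula: RT60 = 0.161 * V / A
Numerator: 0.161 * 833.9 = 134.2579
RT60 = 134.2579 / 78.8 = 1.704

1.704 s


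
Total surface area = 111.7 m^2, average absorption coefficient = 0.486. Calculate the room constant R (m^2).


Given values:
  S = 111.7 m^2, alpha = 0.486
Formula: R = S * alpha / (1 - alpha)
Numerator: 111.7 * 0.486 = 54.2862
Denominator: 1 - 0.486 = 0.514
R = 54.2862 / 0.514 = 105.62

105.62 m^2


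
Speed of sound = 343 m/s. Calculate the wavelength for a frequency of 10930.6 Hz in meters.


Given values:
  c = 343 m/s, f = 10930.6 Hz
Formula: lambda = c / f
lambda = 343 / 10930.6
lambda = 0.0314

0.0314 m


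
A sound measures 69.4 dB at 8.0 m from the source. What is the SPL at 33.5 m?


Given values:
  SPL1 = 69.4 dB, r1 = 8.0 m, r2 = 33.5 m
Formula: SPL2 = SPL1 - 20 * log10(r2 / r1)
Compute ratio: r2 / r1 = 33.5 / 8.0 = 4.1875
Compute log10: log10(4.1875) = 0.621955
Compute drop: 20 * 0.621955 = 12.4391
SPL2 = 69.4 - 12.4391 = 56.96

56.96 dB


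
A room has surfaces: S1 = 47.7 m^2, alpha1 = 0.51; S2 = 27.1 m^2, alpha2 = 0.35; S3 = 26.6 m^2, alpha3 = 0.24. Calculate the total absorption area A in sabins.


Given surfaces:
  Surface 1: 47.7 * 0.51 = 24.327
  Surface 2: 27.1 * 0.35 = 9.485
  Surface 3: 26.6 * 0.24 = 6.384
Formula: A = sum(Si * alpha_i)
A = 24.327 + 9.485 + 6.384
A = 40.2

40.2 sabins


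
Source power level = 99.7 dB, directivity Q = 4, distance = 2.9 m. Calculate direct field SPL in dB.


Given values:
  Lw = 99.7 dB, Q = 4, r = 2.9 m
Formula: SPL = Lw + 10 * log10(Q / (4 * pi * r^2))
Compute 4 * pi * r^2 = 4 * pi * 2.9^2 = 105.6832
Compute Q / denom = 4 / 105.6832 = 0.03784897
Compute 10 * log10(0.03784897) = -14.2195
SPL = 99.7 + (-14.2195) = 85.48

85.48 dB


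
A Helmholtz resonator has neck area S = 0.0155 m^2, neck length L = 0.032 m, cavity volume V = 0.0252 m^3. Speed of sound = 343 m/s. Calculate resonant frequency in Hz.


Given values:
  S = 0.0155 m^2, L = 0.032 m, V = 0.0252 m^3, c = 343 m/s
Formula: f = (c / (2*pi)) * sqrt(S / (V * L))
Compute V * L = 0.0252 * 0.032 = 0.0008064
Compute S / (V * L) = 0.0155 / 0.0008064 = 19.2212
Compute sqrt(19.2212) = 4.384199
Compute c / (2*pi) = 343 / 6.283185 = 54.590148
f = 54.590148 * 4.384199 = 239.33

239.33 Hz


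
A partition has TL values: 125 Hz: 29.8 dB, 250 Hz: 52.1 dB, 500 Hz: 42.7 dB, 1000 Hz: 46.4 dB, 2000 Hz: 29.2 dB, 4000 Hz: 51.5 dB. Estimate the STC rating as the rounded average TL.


Given TL values at each frequency:
  125 Hz: 29.8 dB
  250 Hz: 52.1 dB
  500 Hz: 42.7 dB
  1000 Hz: 46.4 dB
  2000 Hz: 29.2 dB
  4000 Hz: 51.5 dB
Formula: STC ~ round(average of TL values)
Sum = 29.8 + 52.1 + 42.7 + 46.4 + 29.2 + 51.5 = 251.7
Average = 251.7 / 6 = 41.95
Rounded: 42

42


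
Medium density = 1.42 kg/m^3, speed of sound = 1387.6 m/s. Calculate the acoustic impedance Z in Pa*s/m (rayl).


Given values:
  rho = 1.42 kg/m^3
  c = 1387.6 m/s
Formula: Z = rho * c
Z = 1.42 * 1387.6
Z = 1970.39

1970.39 rayl


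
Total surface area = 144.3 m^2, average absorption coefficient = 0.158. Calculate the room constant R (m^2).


Given values:
  S = 144.3 m^2, alpha = 0.158
Formula: R = S * alpha / (1 - alpha)
Numerator: 144.3 * 0.158 = 22.7994
Denominator: 1 - 0.158 = 0.842
R = 22.7994 / 0.842 = 27.08

27.08 m^2


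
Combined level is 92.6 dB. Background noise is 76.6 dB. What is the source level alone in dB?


Given values:
  L_total = 92.6 dB, L_bg = 76.6 dB
Formula: L_source = 10 * log10(10^(L_total/10) - 10^(L_bg/10))
Convert to linear:
  10^(92.6/10) = 1819700858.61
  10^(76.6/10) = 45708818.9615
Difference: 1819700858.61 - 45708818.9615 = 1773992039.6485
L_source = 10 * log10(1773992039.6485) = 92.49

92.49 dB


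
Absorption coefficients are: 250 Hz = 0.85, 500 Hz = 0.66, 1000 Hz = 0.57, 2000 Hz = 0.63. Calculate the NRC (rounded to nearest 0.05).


Given values:
  a_250 = 0.85, a_500 = 0.66
  a_1000 = 0.57, a_2000 = 0.63
Formula: NRC = (a250 + a500 + a1000 + a2000) / 4
Sum = 0.85 + 0.66 + 0.57 + 0.63 = 2.71
NRC = 2.71 / 4 = 0.6775
Rounded to nearest 0.05: 0.7

0.7


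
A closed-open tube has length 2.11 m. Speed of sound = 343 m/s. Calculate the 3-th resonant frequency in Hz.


Given values:
  Tube type: closed-open, L = 2.11 m, c = 343 m/s, n = 3
Formula: f_n = (2n - 1) * c / (4 * L)
Compute 2n - 1 = 2*3 - 1 = 5
Compute 4 * L = 4 * 2.11 = 8.44
f = 5 * 343 / 8.44
f = 203.2

203.2 Hz


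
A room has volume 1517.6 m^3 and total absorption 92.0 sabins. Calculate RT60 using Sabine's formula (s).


Given values:
  V = 1517.6 m^3
  A = 92.0 sabins
Formula: RT60 = 0.161 * V / A
Numerator: 0.161 * 1517.6 = 244.3336
RT60 = 244.3336 / 92.0 = 2.656

2.656 s


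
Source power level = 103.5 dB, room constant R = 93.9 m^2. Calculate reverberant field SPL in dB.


Given values:
  Lw = 103.5 dB, R = 93.9 m^2
Formula: SPL = Lw + 10 * log10(4 / R)
Compute 4 / R = 4 / 93.9 = 0.042599
Compute 10 * log10(0.042599) = -13.706
SPL = 103.5 + (-13.706) = 89.79

89.79 dB


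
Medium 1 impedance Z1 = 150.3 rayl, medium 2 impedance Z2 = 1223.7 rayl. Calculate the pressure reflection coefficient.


Given values:
  Z1 = 150.3 rayl, Z2 = 1223.7 rayl
Formula: R = (Z2 - Z1) / (Z2 + Z1)
Numerator: Z2 - Z1 = 1223.7 - 150.3 = 1073.4
Denominator: Z2 + Z1 = 1223.7 + 150.3 = 1374.0
R = 1073.4 / 1374.0 = 0.7812

0.7812


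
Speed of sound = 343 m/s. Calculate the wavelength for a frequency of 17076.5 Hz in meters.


Given values:
  c = 343 m/s, f = 17076.5 Hz
Formula: lambda = c / f
lambda = 343 / 17076.5
lambda = 0.0201

0.0201 m


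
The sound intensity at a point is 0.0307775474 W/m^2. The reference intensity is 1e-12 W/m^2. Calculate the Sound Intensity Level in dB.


Given values:
  I = 0.0307775474 W/m^2
  I_ref = 1e-12 W/m^2
Formula: SIL = 10 * log10(I / I_ref)
Compute ratio: I / I_ref = 30777547400
Compute log10: log10(30777547400) = 10.488234
Multiply: SIL = 10 * 10.488234 = 104.88

104.88 dB


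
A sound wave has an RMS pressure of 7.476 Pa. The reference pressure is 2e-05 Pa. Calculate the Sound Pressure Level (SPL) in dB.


Given values:
  p = 7.476 Pa
  p_ref = 2e-05 Pa
Formula: SPL = 20 * log10(p / p_ref)
Compute ratio: p / p_ref = 7.476 / 2e-05 = 373800
Compute log10: log10(373800) = 5.572639
Multiply: SPL = 20 * 5.572639 = 111.45

111.45 dB


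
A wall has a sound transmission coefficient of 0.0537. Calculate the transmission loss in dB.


Given values:
  tau = 0.0537
Formula: TL = 10 * log10(1 / tau)
Compute 1 / tau = 1 / 0.0537 = 18.622
Compute log10(18.622) = 1.270026
TL = 10 * 1.270026 = 12.7

12.7 dB


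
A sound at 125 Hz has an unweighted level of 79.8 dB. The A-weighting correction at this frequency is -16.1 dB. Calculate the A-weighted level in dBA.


Given values:
  SPL = 79.8 dB
  A-weighting at 125 Hz = -16.1 dB
Formula: L_A = SPL + A_weight
L_A = 79.8 + (-16.1)
L_A = 63.7

63.7 dBA


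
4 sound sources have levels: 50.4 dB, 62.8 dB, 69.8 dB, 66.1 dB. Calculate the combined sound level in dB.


Formula: L_total = 10 * log10( sum(10^(Li/10)) )
  Source 1: 10^(50.4/10) = 109647.8196
  Source 2: 10^(62.8/10) = 1905460.718
  Source 3: 10^(69.8/10) = 9549925.8602
  Source 4: 10^(66.1/10) = 4073802.778
Sum of linear values = 15638837.1758
L_total = 10 * log10(15638837.1758) = 71.94

71.94 dB


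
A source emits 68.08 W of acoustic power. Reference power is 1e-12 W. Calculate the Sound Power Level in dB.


Given values:
  W = 68.08 W
  W_ref = 1e-12 W
Formula: SWL = 10 * log10(W / W_ref)
Compute ratio: W / W_ref = 68080000000000
Compute log10: log10(68080000000000) = 13.83302
Multiply: SWL = 10 * 13.83302 = 138.33

138.33 dB


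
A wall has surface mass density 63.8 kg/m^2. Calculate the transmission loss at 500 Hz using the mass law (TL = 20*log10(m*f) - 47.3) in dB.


Given values:
  m = 63.8 kg/m^2, f = 500 Hz
Formula: TL = 20 * log10(m * f) - 47.3
Compute m * f = 63.8 * 500 = 31900.0
Compute log10(31900.0) = 4.503791
Compute 20 * 4.503791 = 90.0758
TL = 90.0758 - 47.3 = 42.78

42.78 dB


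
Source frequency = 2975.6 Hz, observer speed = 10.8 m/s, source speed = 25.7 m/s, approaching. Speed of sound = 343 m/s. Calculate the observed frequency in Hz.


Given values:
  f_s = 2975.6 Hz, v_o = 10.8 m/s, v_s = 25.7 m/s
  Direction: approaching
Formula: f_o = f_s * (c + v_o) / (c - v_s)
Numerator: c + v_o = 343 + 10.8 = 353.8
Denominator: c - v_s = 343 - 25.7 = 317.3
f_o = 2975.6 * 353.8 / 317.3 = 3317.89

3317.89 Hz


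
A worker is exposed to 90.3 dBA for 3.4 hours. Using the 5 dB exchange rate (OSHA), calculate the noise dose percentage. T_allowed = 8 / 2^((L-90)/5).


Given values:
  L = 90.3 dBA, T = 3.4 hours
Formula: T_allowed = 8 / 2^((L - 90) / 5)
Compute exponent: (90.3 - 90) / 5 = 0.06
Compute 2^(0.06) = 1.042466
T_allowed = 8 / 1.042466 = 7.674111 hours
Dose = (T / T_allowed) * 100
Dose = (3.4 / 7.674111) * 100 = 44.3

44.3 %


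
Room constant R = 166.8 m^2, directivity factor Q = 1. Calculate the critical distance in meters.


Given values:
  R = 166.8 m^2, Q = 1
Formula: d_c = 0.141 * sqrt(Q * R)
Compute Q * R = 1 * 166.8 = 166.8
Compute sqrt(166.8) = 12.9151
d_c = 0.141 * 12.9151 = 1.821

1.821 m


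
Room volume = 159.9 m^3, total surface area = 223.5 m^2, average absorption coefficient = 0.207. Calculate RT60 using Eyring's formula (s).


Given values:
  V = 159.9 m^3, S = 223.5 m^2, alpha = 0.207
Formula: RT60 = 0.161 * V / (-S * ln(1 - alpha))
Compute ln(1 - 0.207) = ln(0.793) = -0.231932
Denominator: -223.5 * -0.231932 = 51.8368
Numerator: 0.161 * 159.9 = 25.7439
RT60 = 25.7439 / 51.8368 = 0.497

0.497 s


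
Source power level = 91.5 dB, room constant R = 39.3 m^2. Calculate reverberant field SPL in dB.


Given values:
  Lw = 91.5 dB, R = 39.3 m^2
Formula: SPL = Lw + 10 * log10(4 / R)
Compute 4 / R = 4 / 39.3 = 0.101781
Compute 10 * log10(0.101781) = -9.9233
SPL = 91.5 + (-9.9233) = 81.58

81.58 dB


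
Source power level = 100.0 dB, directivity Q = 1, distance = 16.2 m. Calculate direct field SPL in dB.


Given values:
  Lw = 100.0 dB, Q = 1, r = 16.2 m
Formula: SPL = Lw + 10 * log10(Q / (4 * pi * r^2))
Compute 4 * pi * r^2 = 4 * pi * 16.2^2 = 3297.9183
Compute Q / denom = 1 / 3297.9183 = 0.00030322
Compute 10 * log10(0.00030322) = -35.1824
SPL = 100.0 + (-35.1824) = 64.82

64.82 dB


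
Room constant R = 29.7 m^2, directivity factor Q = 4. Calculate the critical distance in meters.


Given values:
  R = 29.7 m^2, Q = 4
Formula: d_c = 0.141 * sqrt(Q * R)
Compute Q * R = 4 * 29.7 = 118.8
Compute sqrt(118.8) = 10.8995
d_c = 0.141 * 10.8995 = 1.537

1.537 m


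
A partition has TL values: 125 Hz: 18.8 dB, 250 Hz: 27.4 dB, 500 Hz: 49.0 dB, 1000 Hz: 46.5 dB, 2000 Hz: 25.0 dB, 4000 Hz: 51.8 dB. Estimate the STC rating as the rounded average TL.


Given TL values at each frequency:
  125 Hz: 18.8 dB
  250 Hz: 27.4 dB
  500 Hz: 49.0 dB
  1000 Hz: 46.5 dB
  2000 Hz: 25.0 dB
  4000 Hz: 51.8 dB
Formula: STC ~ round(average of TL values)
Sum = 18.8 + 27.4 + 49.0 + 46.5 + 25.0 + 51.8 = 218.5
Average = 218.5 / 6 = 36.42
Rounded: 36

36


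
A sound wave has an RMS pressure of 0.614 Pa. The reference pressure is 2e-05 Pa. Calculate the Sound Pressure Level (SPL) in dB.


Given values:
  p = 0.614 Pa
  p_ref = 2e-05 Pa
Formula: SPL = 20 * log10(p / p_ref)
Compute ratio: p / p_ref = 0.614 / 2e-05 = 30700
Compute log10: log10(30700) = 4.487138
Multiply: SPL = 20 * 4.487138 = 89.74

89.74 dB


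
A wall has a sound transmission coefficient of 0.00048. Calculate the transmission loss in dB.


Given values:
  tau = 0.00048
Formula: TL = 10 * log10(1 / tau)
Compute 1 / tau = 1 / 0.00048 = 2083.3333
Compute log10(2083.3333) = 3.318759
TL = 10 * 3.318759 = 33.19

33.19 dB


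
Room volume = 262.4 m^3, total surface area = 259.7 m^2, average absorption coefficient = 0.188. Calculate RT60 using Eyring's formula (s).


Given values:
  V = 262.4 m^3, S = 259.7 m^2, alpha = 0.188
Formula: RT60 = 0.161 * V / (-S * ln(1 - alpha))
Compute ln(1 - 0.188) = ln(0.812) = -0.208255
Denominator: -259.7 * -0.208255 = 54.0838
Numerator: 0.161 * 262.4 = 42.2464
RT60 = 42.2464 / 54.0838 = 0.781

0.781 s


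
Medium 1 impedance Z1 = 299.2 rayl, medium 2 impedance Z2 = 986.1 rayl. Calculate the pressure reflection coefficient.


Given values:
  Z1 = 299.2 rayl, Z2 = 986.1 rayl
Formula: R = (Z2 - Z1) / (Z2 + Z1)
Numerator: Z2 - Z1 = 986.1 - 299.2 = 686.9
Denominator: Z2 + Z1 = 986.1 + 299.2 = 1285.3
R = 686.9 / 1285.3 = 0.5344

0.5344


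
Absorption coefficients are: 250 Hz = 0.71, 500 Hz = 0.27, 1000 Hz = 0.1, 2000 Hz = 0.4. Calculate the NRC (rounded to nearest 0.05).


Given values:
  a_250 = 0.71, a_500 = 0.27
  a_1000 = 0.1, a_2000 = 0.4
Formula: NRC = (a250 + a500 + a1000 + a2000) / 4
Sum = 0.71 + 0.27 + 0.1 + 0.4 = 1.48
NRC = 1.48 / 4 = 0.37
Rounded to nearest 0.05: 0.35

0.35


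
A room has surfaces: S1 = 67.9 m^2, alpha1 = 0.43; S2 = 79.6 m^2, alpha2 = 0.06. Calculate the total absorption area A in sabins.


Given surfaces:
  Surface 1: 67.9 * 0.43 = 29.197
  Surface 2: 79.6 * 0.06 = 4.776
Formula: A = sum(Si * alpha_i)
A = 29.197 + 4.776
A = 33.97

33.97 sabins


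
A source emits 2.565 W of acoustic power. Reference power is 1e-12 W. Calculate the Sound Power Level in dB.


Given values:
  W = 2.565 W
  W_ref = 1e-12 W
Formula: SWL = 10 * log10(W / W_ref)
Compute ratio: W / W_ref = 2565000000000
Compute log10: log10(2565000000000) = 12.409087
Multiply: SWL = 10 * 12.409087 = 124.09

124.09 dB


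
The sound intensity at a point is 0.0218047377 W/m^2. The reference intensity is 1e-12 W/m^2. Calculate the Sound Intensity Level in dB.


Given values:
  I = 0.0218047377 W/m^2
  I_ref = 1e-12 W/m^2
Formula: SIL = 10 * log10(I / I_ref)
Compute ratio: I / I_ref = 21804737700
Compute log10: log10(21804737700) = 10.338551
Multiply: SIL = 10 * 10.338551 = 103.39

103.39 dB


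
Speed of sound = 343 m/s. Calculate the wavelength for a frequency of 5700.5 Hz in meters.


Given values:
  c = 343 m/s, f = 5700.5 Hz
Formula: lambda = c / f
lambda = 343 / 5700.5
lambda = 0.0602

0.0602 m


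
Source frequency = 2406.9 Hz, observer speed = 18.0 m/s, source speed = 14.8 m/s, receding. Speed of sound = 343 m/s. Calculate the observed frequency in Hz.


Given values:
  f_s = 2406.9 Hz, v_o = 18.0 m/s, v_s = 14.8 m/s
  Direction: receding
Formula: f_o = f_s * (c - v_o) / (c + v_s)
Numerator: c - v_o = 343 - 18.0 = 325.0
Denominator: c + v_s = 343 + 14.8 = 357.8
f_o = 2406.9 * 325.0 / 357.8 = 2186.26

2186.26 Hz


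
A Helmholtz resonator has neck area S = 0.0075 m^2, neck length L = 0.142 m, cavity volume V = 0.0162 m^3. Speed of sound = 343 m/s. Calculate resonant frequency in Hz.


Given values:
  S = 0.0075 m^2, L = 0.142 m, V = 0.0162 m^3, c = 343 m/s
Formula: f = (c / (2*pi)) * sqrt(S / (V * L))
Compute V * L = 0.0162 * 0.142 = 0.0023004
Compute S / (V * L) = 0.0075 / 0.0023004 = 3.2603
Compute sqrt(3.2603) = 1.80563
Compute c / (2*pi) = 343 / 6.283185 = 54.590148
f = 54.590148 * 1.80563 = 98.57

98.57 Hz


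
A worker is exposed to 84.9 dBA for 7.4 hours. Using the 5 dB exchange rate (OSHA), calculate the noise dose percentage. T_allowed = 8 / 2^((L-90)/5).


Given values:
  L = 84.9 dBA, T = 7.4 hours
Formula: T_allowed = 8 / 2^((L - 90) / 5)
Compute exponent: (84.9 - 90) / 5 = -1.02
Compute 2^(-1.02) = 0.493116
T_allowed = 8 / 0.493116 = 16.223363 hours
Dose = (T / T_allowed) * 100
Dose = (7.4 / 16.223363) * 100 = 45.61

45.61 %


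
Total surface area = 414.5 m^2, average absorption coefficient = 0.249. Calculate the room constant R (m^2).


Given values:
  S = 414.5 m^2, alpha = 0.249
Formula: R = S * alpha / (1 - alpha)
Numerator: 414.5 * 0.249 = 103.2105
Denominator: 1 - 0.249 = 0.751
R = 103.2105 / 0.751 = 137.43

137.43 m^2


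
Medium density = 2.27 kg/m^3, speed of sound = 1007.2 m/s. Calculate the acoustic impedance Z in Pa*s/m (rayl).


Given values:
  rho = 2.27 kg/m^3
  c = 1007.2 m/s
Formula: Z = rho * c
Z = 2.27 * 1007.2
Z = 2286.34

2286.34 rayl


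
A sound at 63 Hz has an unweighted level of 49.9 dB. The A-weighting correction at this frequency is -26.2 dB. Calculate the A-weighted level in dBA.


Given values:
  SPL = 49.9 dB
  A-weighting at 63 Hz = -26.2 dB
Formula: L_A = SPL + A_weight
L_A = 49.9 + (-26.2)
L_A = 23.7

23.7 dBA


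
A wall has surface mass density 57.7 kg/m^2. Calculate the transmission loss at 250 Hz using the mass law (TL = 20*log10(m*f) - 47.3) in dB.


Given values:
  m = 57.7 kg/m^2, f = 250 Hz
Formula: TL = 20 * log10(m * f) - 47.3
Compute m * f = 57.7 * 250 = 14425.0
Compute log10(14425.0) = 4.159116
Compute 20 * 4.159116 = 83.1823
TL = 83.1823 - 47.3 = 35.88

35.88 dB


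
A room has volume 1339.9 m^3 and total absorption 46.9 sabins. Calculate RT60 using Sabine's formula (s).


Given values:
  V = 1339.9 m^3
  A = 46.9 sabins
Formula: RT60 = 0.161 * V / A
Numerator: 0.161 * 1339.9 = 215.7239
RT60 = 215.7239 / 46.9 = 4.6

4.6 s


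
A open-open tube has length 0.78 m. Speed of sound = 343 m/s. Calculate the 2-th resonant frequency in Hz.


Given values:
  Tube type: open-open, L = 0.78 m, c = 343 m/s, n = 2
Formula: f_n = n * c / (2 * L)
Compute 2 * L = 2 * 0.78 = 1.56
f = 2 * 343 / 1.56
f = 439.74

439.74 Hz


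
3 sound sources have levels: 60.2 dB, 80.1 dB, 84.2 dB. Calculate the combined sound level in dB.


Formula: L_total = 10 * log10( sum(10^(Li/10)) )
  Source 1: 10^(60.2/10) = 1047128.5481
  Source 2: 10^(80.1/10) = 102329299.2281
  Source 3: 10^(84.2/10) = 263026799.1895
Sum of linear values = 366403226.9657
L_total = 10 * log10(366403226.9657) = 85.64

85.64 dB


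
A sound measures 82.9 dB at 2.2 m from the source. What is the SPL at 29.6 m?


Given values:
  SPL1 = 82.9 dB, r1 = 2.2 m, r2 = 29.6 m
Formula: SPL2 = SPL1 - 20 * log10(r2 / r1)
Compute ratio: r2 / r1 = 29.6 / 2.2 = 13.4545
Compute log10: log10(13.4545) = 1.128868
Compute drop: 20 * 1.128868 = 22.5774
SPL2 = 82.9 - 22.5774 = 60.32

60.32 dB


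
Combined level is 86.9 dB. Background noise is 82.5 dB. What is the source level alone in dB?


Given values:
  L_total = 86.9 dB, L_bg = 82.5 dB
Formula: L_source = 10 * log10(10^(L_total/10) - 10^(L_bg/10))
Convert to linear:
  10^(86.9/10) = 489778819.3684
  10^(82.5/10) = 177827941.0039
Difference: 489778819.3684 - 177827941.0039 = 311950878.3645
L_source = 10 * log10(311950878.3645) = 84.94

84.94 dB


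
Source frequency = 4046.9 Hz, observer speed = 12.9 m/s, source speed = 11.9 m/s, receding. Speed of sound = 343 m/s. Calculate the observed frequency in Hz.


Given values:
  f_s = 4046.9 Hz, v_o = 12.9 m/s, v_s = 11.9 m/s
  Direction: receding
Formula: f_o = f_s * (c - v_o) / (c + v_s)
Numerator: c - v_o = 343 - 12.9 = 330.1
Denominator: c + v_s = 343 + 11.9 = 354.9
f_o = 4046.9 * 330.1 / 354.9 = 3764.11

3764.11 Hz


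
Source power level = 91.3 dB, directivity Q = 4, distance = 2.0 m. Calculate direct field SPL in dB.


Given values:
  Lw = 91.3 dB, Q = 4, r = 2.0 m
Formula: SPL = Lw + 10 * log10(Q / (4 * pi * r^2))
Compute 4 * pi * r^2 = 4 * pi * 2.0^2 = 50.2655
Compute Q / denom = 4 / 50.2655 = 0.07957744
Compute 10 * log10(0.07957744) = -10.9921
SPL = 91.3 + (-10.9921) = 80.31

80.31 dB


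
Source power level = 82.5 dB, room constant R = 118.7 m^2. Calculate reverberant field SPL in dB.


Given values:
  Lw = 82.5 dB, R = 118.7 m^2
Formula: SPL = Lw + 10 * log10(4 / R)
Compute 4 / R = 4 / 118.7 = 0.033698
Compute 10 * log10(0.033698) = -14.724
SPL = 82.5 + (-14.724) = 67.78

67.78 dB


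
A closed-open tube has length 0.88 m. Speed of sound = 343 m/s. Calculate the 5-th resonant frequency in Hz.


Given values:
  Tube type: closed-open, L = 0.88 m, c = 343 m/s, n = 5
Formula: f_n = (2n - 1) * c / (4 * L)
Compute 2n - 1 = 2*5 - 1 = 9
Compute 4 * L = 4 * 0.88 = 3.52
f = 9 * 343 / 3.52
f = 876.99

876.99 Hz


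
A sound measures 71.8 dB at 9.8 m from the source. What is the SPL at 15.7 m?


Given values:
  SPL1 = 71.8 dB, r1 = 9.8 m, r2 = 15.7 m
Formula: SPL2 = SPL1 - 20 * log10(r2 / r1)
Compute ratio: r2 / r1 = 15.7 / 9.8 = 1.602
Compute log10: log10(1.602) = 0.204663
Compute drop: 20 * 0.204663 = 4.0933
SPL2 = 71.8 - 4.0933 = 67.71

67.71 dB


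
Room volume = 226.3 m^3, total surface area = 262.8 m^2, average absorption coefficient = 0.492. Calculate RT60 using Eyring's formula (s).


Given values:
  V = 226.3 m^3, S = 262.8 m^2, alpha = 0.492
Formula: RT60 = 0.161 * V / (-S * ln(1 - alpha))
Compute ln(1 - 0.492) = ln(0.508) = -0.677274
Denominator: -262.8 * -0.677274 = 177.9876
Numerator: 0.161 * 226.3 = 36.4343
RT60 = 36.4343 / 177.9876 = 0.205

0.205 s


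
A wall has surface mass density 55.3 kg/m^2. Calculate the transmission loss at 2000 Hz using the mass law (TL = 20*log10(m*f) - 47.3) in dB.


Given values:
  m = 55.3 kg/m^2, f = 2000 Hz
Formula: TL = 20 * log10(m * f) - 47.3
Compute m * f = 55.3 * 2000 = 110600.0
Compute log10(110600.0) = 5.043755
Compute 20 * 5.043755 = 100.8751
TL = 100.8751 - 47.3 = 53.58

53.58 dB


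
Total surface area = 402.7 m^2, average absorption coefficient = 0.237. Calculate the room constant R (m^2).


Given values:
  S = 402.7 m^2, alpha = 0.237
Formula: R = S * alpha / (1 - alpha)
Numerator: 402.7 * 0.237 = 95.4399
Denominator: 1 - 0.237 = 0.763
R = 95.4399 / 0.763 = 125.09

125.09 m^2


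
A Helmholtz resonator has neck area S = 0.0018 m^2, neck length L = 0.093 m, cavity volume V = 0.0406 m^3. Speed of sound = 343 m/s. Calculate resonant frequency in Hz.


Given values:
  S = 0.0018 m^2, L = 0.093 m, V = 0.0406 m^3, c = 343 m/s
Formula: f = (c / (2*pi)) * sqrt(S / (V * L))
Compute V * L = 0.0406 * 0.093 = 0.0037758
Compute S / (V * L) = 0.0018 / 0.0037758 = 0.4767
Compute sqrt(0.4767) = 0.690435
Compute c / (2*pi) = 343 / 6.283185 = 54.590148
f = 54.590148 * 0.690435 = 37.69

37.69 Hz


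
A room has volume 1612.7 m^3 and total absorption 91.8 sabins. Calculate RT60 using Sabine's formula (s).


Given values:
  V = 1612.7 m^3
  A = 91.8 sabins
Formula: RT60 = 0.161 * V / A
Numerator: 0.161 * 1612.7 = 259.6447
RT60 = 259.6447 / 91.8 = 2.828

2.828 s


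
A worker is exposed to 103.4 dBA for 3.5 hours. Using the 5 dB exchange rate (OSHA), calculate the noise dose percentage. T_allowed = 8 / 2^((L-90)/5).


Given values:
  L = 103.4 dBA, T = 3.5 hours
Formula: T_allowed = 8 / 2^((L - 90) / 5)
Compute exponent: (103.4 - 90) / 5 = 2.68
Compute 2^(2.68) = 6.408559
T_allowed = 8 / 6.408559 = 1.248331 hours
Dose = (T / T_allowed) * 100
Dose = (3.5 / 1.248331) * 100 = 280.37

280.37 %


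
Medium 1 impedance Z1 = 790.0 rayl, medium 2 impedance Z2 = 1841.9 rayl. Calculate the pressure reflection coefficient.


Given values:
  Z1 = 790.0 rayl, Z2 = 1841.9 rayl
Formula: R = (Z2 - Z1) / (Z2 + Z1)
Numerator: Z2 - Z1 = 1841.9 - 790.0 = 1051.9
Denominator: Z2 + Z1 = 1841.9 + 790.0 = 2631.9
R = 1051.9 / 2631.9 = 0.3997

0.3997


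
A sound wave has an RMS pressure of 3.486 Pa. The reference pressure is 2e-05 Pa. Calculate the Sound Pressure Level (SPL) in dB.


Given values:
  p = 3.486 Pa
  p_ref = 2e-05 Pa
Formula: SPL = 20 * log10(p / p_ref)
Compute ratio: p / p_ref = 3.486 / 2e-05 = 174300
Compute log10: log10(174300) = 5.241297
Multiply: SPL = 20 * 5.241297 = 104.83

104.83 dB


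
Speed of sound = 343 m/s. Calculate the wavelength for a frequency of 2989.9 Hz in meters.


Given values:
  c = 343 m/s, f = 2989.9 Hz
Formula: lambda = c / f
lambda = 343 / 2989.9
lambda = 0.1147

0.1147 m


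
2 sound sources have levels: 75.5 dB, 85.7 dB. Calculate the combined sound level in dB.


Formula: L_total = 10 * log10( sum(10^(Li/10)) )
  Source 1: 10^(75.5/10) = 35481338.9234
  Source 2: 10^(85.7/10) = 371535229.0972
Sum of linear values = 407016568.0206
L_total = 10 * log10(407016568.0206) = 86.1

86.1 dB


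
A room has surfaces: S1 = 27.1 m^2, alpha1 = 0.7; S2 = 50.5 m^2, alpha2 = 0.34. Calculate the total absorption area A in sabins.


Given surfaces:
  Surface 1: 27.1 * 0.7 = 18.97
  Surface 2: 50.5 * 0.34 = 17.17
Formula: A = sum(Si * alpha_i)
A = 18.97 + 17.17
A = 36.14

36.14 sabins


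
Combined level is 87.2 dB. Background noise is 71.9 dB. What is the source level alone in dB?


Given values:
  L_total = 87.2 dB, L_bg = 71.9 dB
Formula: L_source = 10 * log10(10^(L_total/10) - 10^(L_bg/10))
Convert to linear:
  10^(87.2/10) = 524807460.2498
  10^(71.9/10) = 15488166.1891
Difference: 524807460.2498 - 15488166.1891 = 509319294.0607
L_source = 10 * log10(509319294.0607) = 87.07

87.07 dB


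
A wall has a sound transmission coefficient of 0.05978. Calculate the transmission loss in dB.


Given values:
  tau = 0.05978
Formula: TL = 10 * log10(1 / tau)
Compute 1 / tau = 1 / 0.05978 = 16.728
Compute log10(16.728) = 1.223444
TL = 10 * 1.223444 = 12.23

12.23 dB


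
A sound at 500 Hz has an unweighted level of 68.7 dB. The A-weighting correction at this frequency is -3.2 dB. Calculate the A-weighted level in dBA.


Given values:
  SPL = 68.7 dB
  A-weighting at 500 Hz = -3.2 dB
Formula: L_A = SPL + A_weight
L_A = 68.7 + (-3.2)
L_A = 65.5

65.5 dBA


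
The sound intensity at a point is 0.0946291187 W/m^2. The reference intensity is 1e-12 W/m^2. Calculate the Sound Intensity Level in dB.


Given values:
  I = 0.0946291187 W/m^2
  I_ref = 1e-12 W/m^2
Formula: SIL = 10 * log10(I / I_ref)
Compute ratio: I / I_ref = 94629118700
Compute log10: log10(94629118700) = 10.976025
Multiply: SIL = 10 * 10.976025 = 109.76

109.76 dB


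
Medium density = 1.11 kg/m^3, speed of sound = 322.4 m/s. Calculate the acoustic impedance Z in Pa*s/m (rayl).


Given values:
  rho = 1.11 kg/m^3
  c = 322.4 m/s
Formula: Z = rho * c
Z = 1.11 * 322.4
Z = 357.86

357.86 rayl


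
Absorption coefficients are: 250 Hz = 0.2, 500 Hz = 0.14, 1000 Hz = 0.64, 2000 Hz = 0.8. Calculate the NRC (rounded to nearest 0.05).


Given values:
  a_250 = 0.2, a_500 = 0.14
  a_1000 = 0.64, a_2000 = 0.8
Formula: NRC = (a250 + a500 + a1000 + a2000) / 4
Sum = 0.2 + 0.14 + 0.64 + 0.8 = 1.78
NRC = 1.78 / 4 = 0.445
Rounded to nearest 0.05: 0.45

0.45


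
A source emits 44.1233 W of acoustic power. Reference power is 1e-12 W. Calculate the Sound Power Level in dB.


Given values:
  W = 44.1233 W
  W_ref = 1e-12 W
Formula: SWL = 10 * log10(W / W_ref)
Compute ratio: W / W_ref = 44123300000000
Compute log10: log10(44123300000000) = 13.644668
Multiply: SWL = 10 * 13.644668 = 136.45

136.45 dB


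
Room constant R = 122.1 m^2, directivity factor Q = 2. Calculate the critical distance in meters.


Given values:
  R = 122.1 m^2, Q = 2
Formula: d_c = 0.141 * sqrt(Q * R)
Compute Q * R = 2 * 122.1 = 244.2
Compute sqrt(244.2) = 15.6269
d_c = 0.141 * 15.6269 = 2.203

2.203 m


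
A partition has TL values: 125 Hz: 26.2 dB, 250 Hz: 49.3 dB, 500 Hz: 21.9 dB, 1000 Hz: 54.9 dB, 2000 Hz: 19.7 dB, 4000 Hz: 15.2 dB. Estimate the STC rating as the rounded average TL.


Given TL values at each frequency:
  125 Hz: 26.2 dB
  250 Hz: 49.3 dB
  500 Hz: 21.9 dB
  1000 Hz: 54.9 dB
  2000 Hz: 19.7 dB
  4000 Hz: 15.2 dB
Formula: STC ~ round(average of TL values)
Sum = 26.2 + 49.3 + 21.9 + 54.9 + 19.7 + 15.2 = 187.2
Average = 187.2 / 6 = 31.2
Rounded: 31

31


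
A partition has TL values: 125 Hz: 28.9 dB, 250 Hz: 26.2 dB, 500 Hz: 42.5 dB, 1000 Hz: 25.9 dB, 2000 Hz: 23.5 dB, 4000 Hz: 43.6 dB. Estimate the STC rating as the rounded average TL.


Given TL values at each frequency:
  125 Hz: 28.9 dB
  250 Hz: 26.2 dB
  500 Hz: 42.5 dB
  1000 Hz: 25.9 dB
  2000 Hz: 23.5 dB
  4000 Hz: 43.6 dB
Formula: STC ~ round(average of TL values)
Sum = 28.9 + 26.2 + 42.5 + 25.9 + 23.5 + 43.6 = 190.6
Average = 190.6 / 6 = 31.77
Rounded: 32

32


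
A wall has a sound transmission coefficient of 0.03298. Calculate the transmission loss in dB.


Given values:
  tau = 0.03298
Formula: TL = 10 * log10(1 / tau)
Compute 1 / tau = 1 / 0.03298 = 30.3214
Compute log10(30.3214) = 1.481749
TL = 10 * 1.481749 = 14.82

14.82 dB


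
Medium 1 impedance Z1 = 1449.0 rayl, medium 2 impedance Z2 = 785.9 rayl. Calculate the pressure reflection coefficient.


Given values:
  Z1 = 1449.0 rayl, Z2 = 785.9 rayl
Formula: R = (Z2 - Z1) / (Z2 + Z1)
Numerator: Z2 - Z1 = 785.9 - 1449.0 = -663.1
Denominator: Z2 + Z1 = 785.9 + 1449.0 = 2234.9
R = -663.1 / 2234.9 = -0.2967

-0.2967


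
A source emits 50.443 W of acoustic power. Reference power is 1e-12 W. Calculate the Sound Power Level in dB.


Given values:
  W = 50.443 W
  W_ref = 1e-12 W
Formula: SWL = 10 * log10(W / W_ref)
Compute ratio: W / W_ref = 50443000000000
Compute log10: log10(50443000000000) = 13.702801
Multiply: SWL = 10 * 13.702801 = 137.03

137.03 dB


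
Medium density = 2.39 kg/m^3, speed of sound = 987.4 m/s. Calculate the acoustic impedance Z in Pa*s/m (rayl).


Given values:
  rho = 2.39 kg/m^3
  c = 987.4 m/s
Formula: Z = rho * c
Z = 2.39 * 987.4
Z = 2359.89

2359.89 rayl


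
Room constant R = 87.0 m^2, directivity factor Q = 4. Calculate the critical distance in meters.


Given values:
  R = 87.0 m^2, Q = 4
Formula: d_c = 0.141 * sqrt(Q * R)
Compute Q * R = 4 * 87.0 = 348.0
Compute sqrt(348.0) = 18.6548
d_c = 0.141 * 18.6548 = 2.63

2.63 m


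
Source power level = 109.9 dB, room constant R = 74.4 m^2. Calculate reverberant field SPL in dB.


Given values:
  Lw = 109.9 dB, R = 74.4 m^2
Formula: SPL = Lw + 10 * log10(4 / R)
Compute 4 / R = 4 / 74.4 = 0.053763
Compute 10 * log10(0.053763) = -12.6952
SPL = 109.9 + (-12.6952) = 97.2

97.2 dB


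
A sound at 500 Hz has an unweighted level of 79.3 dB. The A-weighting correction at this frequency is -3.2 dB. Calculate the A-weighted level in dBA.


Given values:
  SPL = 79.3 dB
  A-weighting at 500 Hz = -3.2 dB
Formula: L_A = SPL + A_weight
L_A = 79.3 + (-3.2)
L_A = 76.1

76.1 dBA


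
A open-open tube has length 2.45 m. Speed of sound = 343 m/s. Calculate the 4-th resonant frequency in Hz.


Given values:
  Tube type: open-open, L = 2.45 m, c = 343 m/s, n = 4
Formula: f_n = n * c / (2 * L)
Compute 2 * L = 2 * 2.45 = 4.9
f = 4 * 343 / 4.9
f = 280.0

280.0 Hz


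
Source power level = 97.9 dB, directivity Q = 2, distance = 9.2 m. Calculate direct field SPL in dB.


Given values:
  Lw = 97.9 dB, Q = 2, r = 9.2 m
Formula: SPL = Lw + 10 * log10(Q / (4 * pi * r^2))
Compute 4 * pi * r^2 = 4 * pi * 9.2^2 = 1063.6176
Compute Q / denom = 2 / 1063.6176 = 0.00188038
Compute 10 * log10(0.00188038) = -27.2575
SPL = 97.9 + (-27.2575) = 70.64

70.64 dB


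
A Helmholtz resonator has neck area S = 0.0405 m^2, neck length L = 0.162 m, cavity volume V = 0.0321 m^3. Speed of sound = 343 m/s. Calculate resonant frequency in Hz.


Given values:
  S = 0.0405 m^2, L = 0.162 m, V = 0.0321 m^3, c = 343 m/s
Formula: f = (c / (2*pi)) * sqrt(S / (V * L))
Compute V * L = 0.0321 * 0.162 = 0.0052002
Compute S / (V * L) = 0.0405 / 0.0052002 = 7.7882
Compute sqrt(7.7882) = 2.790735
Compute c / (2*pi) = 343 / 6.283185 = 54.590148
f = 54.590148 * 2.790735 = 152.35

152.35 Hz


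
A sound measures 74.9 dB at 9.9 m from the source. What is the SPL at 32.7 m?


Given values:
  SPL1 = 74.9 dB, r1 = 9.9 m, r2 = 32.7 m
Formula: SPL2 = SPL1 - 20 * log10(r2 / r1)
Compute ratio: r2 / r1 = 32.7 / 9.9 = 3.303
Compute log10: log10(3.303) = 0.518909
Compute drop: 20 * 0.518909 = 10.3782
SPL2 = 74.9 - 10.3782 = 64.52

64.52 dB


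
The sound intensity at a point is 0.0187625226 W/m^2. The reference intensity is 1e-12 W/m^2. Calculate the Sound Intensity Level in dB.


Given values:
  I = 0.0187625226 W/m^2
  I_ref = 1e-12 W/m^2
Formula: SIL = 10 * log10(I / I_ref)
Compute ratio: I / I_ref = 18762522600
Compute log10: log10(18762522600) = 10.273291
Multiply: SIL = 10 * 10.273291 = 102.73

102.73 dB


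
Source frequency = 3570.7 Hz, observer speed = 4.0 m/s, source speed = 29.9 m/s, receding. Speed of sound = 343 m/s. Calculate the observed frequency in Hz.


Given values:
  f_s = 3570.7 Hz, v_o = 4.0 m/s, v_s = 29.9 m/s
  Direction: receding
Formula: f_o = f_s * (c - v_o) / (c + v_s)
Numerator: c - v_o = 343 - 4.0 = 339.0
Denominator: c + v_s = 343 + 29.9 = 372.9
f_o = 3570.7 * 339.0 / 372.9 = 3246.09

3246.09 Hz


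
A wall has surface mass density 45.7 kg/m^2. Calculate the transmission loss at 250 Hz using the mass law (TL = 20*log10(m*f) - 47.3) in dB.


Given values:
  m = 45.7 kg/m^2, f = 250 Hz
Formula: TL = 20 * log10(m * f) - 47.3
Compute m * f = 45.7 * 250 = 11425.0
Compute log10(11425.0) = 4.057856
Compute 20 * 4.057856 = 81.1571
TL = 81.1571 - 47.3 = 33.86

33.86 dB


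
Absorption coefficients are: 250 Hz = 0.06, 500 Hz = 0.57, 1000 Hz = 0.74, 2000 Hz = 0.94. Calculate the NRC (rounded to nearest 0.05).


Given values:
  a_250 = 0.06, a_500 = 0.57
  a_1000 = 0.74, a_2000 = 0.94
Formula: NRC = (a250 + a500 + a1000 + a2000) / 4
Sum = 0.06 + 0.57 + 0.74 + 0.94 = 2.31
NRC = 2.31 / 4 = 0.5775
Rounded to nearest 0.05: 0.6

0.6


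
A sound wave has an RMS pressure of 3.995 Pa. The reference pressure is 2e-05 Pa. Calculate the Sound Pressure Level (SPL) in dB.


Given values:
  p = 3.995 Pa
  p_ref = 2e-05 Pa
Formula: SPL = 20 * log10(p / p_ref)
Compute ratio: p / p_ref = 3.995 / 2e-05 = 199750
Compute log10: log10(199750) = 5.300487
Multiply: SPL = 20 * 5.300487 = 106.01

106.01 dB


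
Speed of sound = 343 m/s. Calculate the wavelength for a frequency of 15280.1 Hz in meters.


Given values:
  c = 343 m/s, f = 15280.1 Hz
Formula: lambda = c / f
lambda = 343 / 15280.1
lambda = 0.0224

0.0224 m


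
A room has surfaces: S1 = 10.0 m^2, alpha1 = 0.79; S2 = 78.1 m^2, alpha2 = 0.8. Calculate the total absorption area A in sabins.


Given surfaces:
  Surface 1: 10.0 * 0.79 = 7.9
  Surface 2: 78.1 * 0.8 = 62.48
Formula: A = sum(Si * alpha_i)
A = 7.9 + 62.48
A = 70.38

70.38 sabins


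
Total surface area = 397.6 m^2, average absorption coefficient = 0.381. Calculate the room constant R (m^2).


Given values:
  S = 397.6 m^2, alpha = 0.381
Formula: R = S * alpha / (1 - alpha)
Numerator: 397.6 * 0.381 = 151.4856
Denominator: 1 - 0.381 = 0.619
R = 151.4856 / 0.619 = 244.73

244.73 m^2


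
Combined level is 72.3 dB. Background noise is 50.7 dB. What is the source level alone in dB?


Given values:
  L_total = 72.3 dB, L_bg = 50.7 dB
Formula: L_source = 10 * log10(10^(L_total/10) - 10^(L_bg/10))
Convert to linear:
  10^(72.3/10) = 16982436.5246
  10^(50.7/10) = 117489.7555
Difference: 16982436.5246 - 117489.7555 = 16864946.7691
L_source = 10 * log10(16864946.7691) = 72.27

72.27 dB


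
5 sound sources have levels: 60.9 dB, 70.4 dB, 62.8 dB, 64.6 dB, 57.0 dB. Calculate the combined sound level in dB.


Formula: L_total = 10 * log10( sum(10^(Li/10)) )
  Source 1: 10^(60.9/10) = 1230268.7708
  Source 2: 10^(70.4/10) = 10964781.9614
  Source 3: 10^(62.8/10) = 1905460.718
  Source 4: 10^(64.6/10) = 2884031.5031
  Source 5: 10^(57.0/10) = 501187.2336
Sum of linear values = 17485730.1869
L_total = 10 * log10(17485730.1869) = 72.43

72.43 dB


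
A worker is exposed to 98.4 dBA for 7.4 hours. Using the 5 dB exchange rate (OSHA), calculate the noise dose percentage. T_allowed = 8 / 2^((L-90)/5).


Given values:
  L = 98.4 dBA, T = 7.4 hours
Formula: T_allowed = 8 / 2^((L - 90) / 5)
Compute exponent: (98.4 - 90) / 5 = 1.68
Compute 2^(1.68) = 3.20428
T_allowed = 8 / 3.20428 = 2.496661 hours
Dose = (T / T_allowed) * 100
Dose = (7.4 / 2.496661) * 100 = 296.4

296.4 %


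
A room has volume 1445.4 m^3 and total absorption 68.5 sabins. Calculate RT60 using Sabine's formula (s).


Given values:
  V = 1445.4 m^3
  A = 68.5 sabins
Formula: RT60 = 0.161 * V / A
Numerator: 0.161 * 1445.4 = 232.7094
RT60 = 232.7094 / 68.5 = 3.397

3.397 s


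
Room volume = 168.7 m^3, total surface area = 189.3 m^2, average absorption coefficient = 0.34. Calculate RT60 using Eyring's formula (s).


Given values:
  V = 168.7 m^3, S = 189.3 m^2, alpha = 0.34
Formula: RT60 = 0.161 * V / (-S * ln(1 - alpha))
Compute ln(1 - 0.34) = ln(0.66) = -0.415515
Denominator: -189.3 * -0.415515 = 78.657
Numerator: 0.161 * 168.7 = 27.1607
RT60 = 27.1607 / 78.657 = 0.345

0.345 s


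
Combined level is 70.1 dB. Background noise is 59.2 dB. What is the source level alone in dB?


Given values:
  L_total = 70.1 dB, L_bg = 59.2 dB
Formula: L_source = 10 * log10(10^(L_total/10) - 10^(L_bg/10))
Convert to linear:
  10^(70.1/10) = 10232929.9228
  10^(59.2/10) = 831763.7711
Difference: 10232929.9228 - 831763.7711 = 9401166.1517
L_source = 10 * log10(9401166.1517) = 69.73

69.73 dB
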